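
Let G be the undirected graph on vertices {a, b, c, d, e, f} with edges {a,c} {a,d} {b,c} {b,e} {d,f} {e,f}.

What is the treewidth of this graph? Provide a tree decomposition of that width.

Treewidth 2.
One such decomposition:
Bags: B1 = {b, e, f}  B2 = {b, d, f}  B3 = {a, b, d}  B4 = {a, b, c}
Tree: B1–B2, B2–B3, B3–B4

The largest bag has 3 vertices, giving width 2; this decomposition certifies tw(G) ≤ 2. The edges b–e–f–d–a–c–b form a cycle, so G is not a tree and its treewidth is at least 2. Hence tw(G) = 2 exactly.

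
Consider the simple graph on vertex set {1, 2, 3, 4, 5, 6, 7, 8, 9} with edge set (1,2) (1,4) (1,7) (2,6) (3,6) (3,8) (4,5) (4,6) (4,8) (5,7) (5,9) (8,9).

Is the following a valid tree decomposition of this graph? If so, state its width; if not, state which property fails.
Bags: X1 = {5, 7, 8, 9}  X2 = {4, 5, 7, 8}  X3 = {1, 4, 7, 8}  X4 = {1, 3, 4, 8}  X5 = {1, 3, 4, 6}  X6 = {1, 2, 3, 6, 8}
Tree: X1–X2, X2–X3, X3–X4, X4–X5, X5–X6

A tree decomposition must satisfy three properties: every vertex lies in some bag; for every edge, both endpoints lie together in some bag; and for every vertex, the bags containing it form a connected subtree. Here bags containing vertex 8 are not connected in the tree, so the decomposition is invalid.

No — bags containing vertex 8 are not connected in the tree.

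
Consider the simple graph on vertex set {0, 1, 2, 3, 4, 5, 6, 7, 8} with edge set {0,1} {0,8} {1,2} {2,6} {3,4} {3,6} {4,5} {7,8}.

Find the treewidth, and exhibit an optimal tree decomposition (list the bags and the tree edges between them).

Treewidth 1.
Bags: B1 = {7, 8}  B2 = {0, 8}  B3 = {0, 1}  B4 = {1, 2}  B5 = {2, 6}  B6 = {3, 6}  B7 = {3, 4}  B8 = {4, 5}
Tree: B1–B2, B2–B3, B3–B4, B4–B5, B5–B6, B6–B7, B7–B8

Every bag has size at most 2, so the width is 2 − 1 = 1 and tw(G) ≤ 1. Since G has at least one edge (e.g. 7–8), it is not an edgeless graph, so tw(G) ≥ 1. Therefore the treewidth is 1.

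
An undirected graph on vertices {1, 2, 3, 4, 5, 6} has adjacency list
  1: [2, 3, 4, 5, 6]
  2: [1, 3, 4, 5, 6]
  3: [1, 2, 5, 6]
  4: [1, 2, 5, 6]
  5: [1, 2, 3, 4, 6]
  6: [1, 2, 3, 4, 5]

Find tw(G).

4

A width-4 tree decomposition is:
Bags: B1 = {1, 2, 3, 5, 6}  B2 = {1, 2, 4, 5, 6}
Tree: B1–B2
Each bag holds 5 vertices, so the decomposition has width 4, which upper-bounds the treewidth. For the lower bound, the 5 vertices {1, 2, 3, 5, 6} are pairwise adjacent, and any tree decomposition puts a clique entirely inside one bag — forcing width ≥ 4. Hence tw(G) = 4 exactly.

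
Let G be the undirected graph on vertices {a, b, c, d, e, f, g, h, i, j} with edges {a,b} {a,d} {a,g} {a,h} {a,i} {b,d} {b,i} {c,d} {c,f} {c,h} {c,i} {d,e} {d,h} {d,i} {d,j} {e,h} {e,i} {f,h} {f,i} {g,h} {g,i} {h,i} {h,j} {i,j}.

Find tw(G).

3

A width-3 tree decomposition is:
Bags: B1 = {c, d, h, i}  B2 = {d, h, i, j}  B3 = {a, d, h, i}  B4 = {a, b, d, i}  B5 = {d, e, h, i}  B6 = {c, f, h, i}  B7 = {a, g, h, i}
Tree: B1–B2, B2–B3, B3–B4, B3–B5, B1–B6, B3–B7
The largest bag has 4 vertices, giving width 3; this decomposition certifies tw(G) ≤ 3. Conversely, {d, h, i, j} is a clique of size 4, and the vertices of any clique must share a bag in every tree decomposition; so some bag has ≥ 4 vertices and tw(G) ≥ 3. Therefore the treewidth is 3.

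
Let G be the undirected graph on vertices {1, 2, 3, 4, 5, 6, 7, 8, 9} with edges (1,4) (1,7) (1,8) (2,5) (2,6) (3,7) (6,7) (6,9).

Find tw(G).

A width-1 tree decomposition is:
Bags: B1 = {2, 6}  B2 = {6, 7}  B3 = {6, 9}  B4 = {1, 7}  B5 = {1, 4}  B6 = {1, 8}  B7 = {3, 7}  B8 = {2, 5}
Tree: B1–B2, B2–B3, B2–B4, B4–B5, B4–B6, B2–B7, B1–B8
Every bag has size at most 2, so the width is 2 − 1 = 1 and tw(G) ≤ 1. Any graph with an edge has treewidth ≥ 1, and G has the edge 2–6. Therefore the treewidth is 1.

1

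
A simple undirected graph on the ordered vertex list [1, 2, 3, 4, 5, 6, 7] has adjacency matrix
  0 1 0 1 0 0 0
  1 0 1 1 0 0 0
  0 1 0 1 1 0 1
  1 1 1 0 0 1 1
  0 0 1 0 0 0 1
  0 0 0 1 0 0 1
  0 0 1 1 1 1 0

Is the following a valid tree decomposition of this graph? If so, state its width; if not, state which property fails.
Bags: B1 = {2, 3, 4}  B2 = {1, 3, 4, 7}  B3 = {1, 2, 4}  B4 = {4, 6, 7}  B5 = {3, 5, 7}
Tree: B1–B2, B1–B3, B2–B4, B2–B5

No — bags containing vertex 1 are not connected in the tree.

A tree decomposition must satisfy three properties: every vertex lies in some bag; for every edge, both endpoints lie together in some bag; and for every vertex, the bags containing it form a connected subtree. Here bags containing vertex 1 are not connected in the tree, so the decomposition is invalid.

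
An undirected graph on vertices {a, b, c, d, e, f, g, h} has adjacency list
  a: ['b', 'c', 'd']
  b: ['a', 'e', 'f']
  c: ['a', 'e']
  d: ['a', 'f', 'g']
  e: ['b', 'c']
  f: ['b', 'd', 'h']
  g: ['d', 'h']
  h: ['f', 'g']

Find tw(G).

2

A width-2 tree decomposition is:
Bags: B1 = {b, c, e}  B2 = {a, b, c}  B3 = {a, b, f}  B4 = {a, d, f}  B5 = {d, f, h}  B6 = {d, g, h}
Tree: B1–B2, B2–B3, B3–B4, B4–B5, B5–B6
Every bag has size at most 3, so the width is 3 − 1 = 2 and tw(G) ≤ 2. The edges e–c–a–b–e form a cycle, so G is not a tree and its treewidth is at least 2. Therefore the treewidth is 2.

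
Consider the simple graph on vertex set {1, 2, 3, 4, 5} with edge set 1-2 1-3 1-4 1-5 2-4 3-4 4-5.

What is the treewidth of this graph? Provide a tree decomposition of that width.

Treewidth 2.
One such decomposition:
Bags: B1 = {1, 2, 4}  B2 = {1, 3, 4}  B3 = {1, 4, 5}
Tree: B1–B2, B1–B3

The largest bag has 3 vertices, giving width 2; this decomposition certifies tw(G) ≤ 2. On the other hand G contains the 3-clique {1, 2, 4}. A clique must lie in a single bag of any decomposition, so no decomposition can have width below 2. Combining the bounds, tw(G) = 2.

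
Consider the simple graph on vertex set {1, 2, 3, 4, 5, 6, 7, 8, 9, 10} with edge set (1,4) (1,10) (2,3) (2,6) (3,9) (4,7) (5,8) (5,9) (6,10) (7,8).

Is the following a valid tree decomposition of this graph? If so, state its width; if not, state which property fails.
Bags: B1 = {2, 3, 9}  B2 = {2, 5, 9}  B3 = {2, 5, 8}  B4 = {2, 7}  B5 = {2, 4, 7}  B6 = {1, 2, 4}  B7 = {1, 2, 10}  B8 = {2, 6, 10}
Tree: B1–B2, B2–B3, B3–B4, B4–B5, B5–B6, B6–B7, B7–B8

A tree decomposition must satisfy three properties: every vertex lies in some bag; for every edge, both endpoints lie together in some bag; and for every vertex, the bags containing it form a connected subtree. Here edge (8,7) lies in no bag, so the decomposition is invalid.

No — edge (8,7) lies in no bag.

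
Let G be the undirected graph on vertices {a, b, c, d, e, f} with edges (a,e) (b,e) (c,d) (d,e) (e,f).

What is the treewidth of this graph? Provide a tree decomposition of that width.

Treewidth 1.
One such decomposition:
Bags: B1 = {d, e}  B2 = {b, e}  B3 = {a, e}  B4 = {e, f}  B5 = {c, d}
Tree: B1–B2, B2–B3, B1–B4, B1–B5

Each bag holds 2 vertices, so the decomposition has width 1, which upper-bounds the treewidth. Since G has at least one edge (e.g. e–d), it is not an edgeless graph, so tw(G) ≥ 1. Hence tw(G) = 1 exactly.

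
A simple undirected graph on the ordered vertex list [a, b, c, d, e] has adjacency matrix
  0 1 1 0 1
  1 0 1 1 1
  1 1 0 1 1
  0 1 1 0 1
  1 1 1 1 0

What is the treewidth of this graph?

A width-3 tree decomposition is:
Bags: B1 = {b, c, d, e}  B2 = {a, b, c, e}
Tree: B1–B2
Every bag has size at most 4, so the width is 4 − 1 = 3 and tw(G) ≤ 3. On the other hand G contains the 4-clique {b, c, d, e}. A clique must lie in a single bag of any decomposition, so no decomposition can have width below 3. The upper and lower bounds meet at 3, so that is the treewidth.

3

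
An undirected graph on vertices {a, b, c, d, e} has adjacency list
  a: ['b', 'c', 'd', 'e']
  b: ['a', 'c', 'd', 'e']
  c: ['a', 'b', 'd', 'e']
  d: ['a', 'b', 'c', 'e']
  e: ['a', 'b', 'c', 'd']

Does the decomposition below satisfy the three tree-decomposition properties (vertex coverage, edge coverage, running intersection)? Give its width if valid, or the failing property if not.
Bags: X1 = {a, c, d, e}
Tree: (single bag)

No — vertex b appears in no bag.

A tree decomposition must satisfy three properties: every vertex lies in some bag; for every edge, both endpoints lie together in some bag; and for every vertex, the bags containing it form a connected subtree. Here vertex b appears in no bag, so the decomposition is invalid.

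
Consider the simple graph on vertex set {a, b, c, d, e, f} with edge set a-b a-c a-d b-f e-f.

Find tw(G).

1

A width-1 tree decomposition is:
Bags: B1 = {b, f}  B2 = {a, b}  B3 = {a, c}  B4 = {a, d}  B5 = {e, f}
Tree: B1–B2, B2–B3, B2–B4, B1–B5
The largest bag has 2 vertices, giving width 1; this decomposition certifies tw(G) ≤ 1. G has an edge, so its treewidth is at least 1. The upper and lower bounds meet at 1, so that is the treewidth.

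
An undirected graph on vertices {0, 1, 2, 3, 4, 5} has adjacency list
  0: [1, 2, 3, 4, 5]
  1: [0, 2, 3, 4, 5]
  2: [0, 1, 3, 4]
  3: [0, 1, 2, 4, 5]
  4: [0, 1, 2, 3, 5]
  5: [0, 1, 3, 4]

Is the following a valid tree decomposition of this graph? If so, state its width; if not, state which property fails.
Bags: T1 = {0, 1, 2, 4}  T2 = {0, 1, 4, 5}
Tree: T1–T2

No — vertex 3 appears in no bag.

A tree decomposition must satisfy three properties: every vertex lies in some bag; for every edge, both endpoints lie together in some bag; and for every vertex, the bags containing it form a connected subtree. Here vertex 3 appears in no bag, so the decomposition is invalid.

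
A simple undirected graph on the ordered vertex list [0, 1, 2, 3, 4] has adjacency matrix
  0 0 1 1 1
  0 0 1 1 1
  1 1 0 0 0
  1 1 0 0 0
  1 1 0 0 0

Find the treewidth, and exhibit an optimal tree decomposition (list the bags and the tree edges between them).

Treewidth 2.
One such decomposition:
Bags: B1 = {0, 1, 2}  B2 = {0, 1, 4}  B3 = {0, 1, 3}
Tree: B1–B2, B2–B3

Each bag holds 3 vertices, so the decomposition has width 2, which upper-bounds the treewidth. For the lower bound, G contains the cycle 0–2–1–4–0, so G is not a forest; only forests have treewidth ≤ 1, hence tw(G) ≥ 2. Therefore the treewidth is 2.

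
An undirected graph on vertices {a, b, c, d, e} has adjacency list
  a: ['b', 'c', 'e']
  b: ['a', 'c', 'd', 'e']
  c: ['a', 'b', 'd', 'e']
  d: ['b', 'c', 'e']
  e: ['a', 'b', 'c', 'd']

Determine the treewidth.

A width-3 tree decomposition is:
Bags: B1 = {a, b, c, e}  B2 = {b, c, d, e}
Tree: B1–B2
Each bag holds 4 vertices, so the decomposition has width 3, which upper-bounds the treewidth. Conversely, {b, c, d, e} is a clique of size 4, and the vertices of any clique must share a bag in every tree decomposition; so some bag has ≥ 4 vertices and tw(G) ≥ 3. Therefore the treewidth is 3.

3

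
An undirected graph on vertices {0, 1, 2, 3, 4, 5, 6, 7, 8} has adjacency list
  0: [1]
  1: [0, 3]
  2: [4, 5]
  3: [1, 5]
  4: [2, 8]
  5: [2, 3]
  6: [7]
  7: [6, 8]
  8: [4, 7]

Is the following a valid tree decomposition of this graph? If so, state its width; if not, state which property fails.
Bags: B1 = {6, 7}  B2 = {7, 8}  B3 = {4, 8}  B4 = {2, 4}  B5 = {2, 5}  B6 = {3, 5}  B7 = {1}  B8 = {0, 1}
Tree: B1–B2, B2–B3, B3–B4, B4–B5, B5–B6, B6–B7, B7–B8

No — edge (3,1) lies in no bag.

A tree decomposition must satisfy three properties: every vertex lies in some bag; for every edge, both endpoints lie together in some bag; and for every vertex, the bags containing it form a connected subtree. Here edge (3,1) lies in no bag, so the decomposition is invalid.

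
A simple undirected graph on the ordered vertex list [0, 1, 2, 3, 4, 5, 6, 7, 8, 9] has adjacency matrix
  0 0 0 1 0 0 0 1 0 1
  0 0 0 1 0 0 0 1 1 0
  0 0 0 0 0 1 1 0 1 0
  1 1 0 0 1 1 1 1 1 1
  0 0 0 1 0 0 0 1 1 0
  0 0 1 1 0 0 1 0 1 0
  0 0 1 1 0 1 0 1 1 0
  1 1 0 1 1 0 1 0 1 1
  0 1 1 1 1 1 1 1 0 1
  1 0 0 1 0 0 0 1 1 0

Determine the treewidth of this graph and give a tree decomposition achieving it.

The largest bag has 4 vertices, giving width 3; this decomposition certifies tw(G) ≤ 3. On the other hand G contains the 4-clique {2, 5, 6, 8}. A clique must lie in a single bag of any decomposition, so no decomposition can have width below 3. The upper and lower bounds meet at 3, so that is the treewidth.

Treewidth 3.
One optimal decomposition is:
Bags: B1 = {3, 7, 8, 9}  B2 = {3, 6, 7, 8}  B3 = {0, 3, 7, 9}  B4 = {3, 5, 6, 8}  B5 = {2, 5, 6, 8}  B6 = {1, 3, 7, 8}  B7 = {3, 4, 7, 8}
Tree: B1–B2, B1–B3, B2–B4, B4–B5, B1–B6, B6–B7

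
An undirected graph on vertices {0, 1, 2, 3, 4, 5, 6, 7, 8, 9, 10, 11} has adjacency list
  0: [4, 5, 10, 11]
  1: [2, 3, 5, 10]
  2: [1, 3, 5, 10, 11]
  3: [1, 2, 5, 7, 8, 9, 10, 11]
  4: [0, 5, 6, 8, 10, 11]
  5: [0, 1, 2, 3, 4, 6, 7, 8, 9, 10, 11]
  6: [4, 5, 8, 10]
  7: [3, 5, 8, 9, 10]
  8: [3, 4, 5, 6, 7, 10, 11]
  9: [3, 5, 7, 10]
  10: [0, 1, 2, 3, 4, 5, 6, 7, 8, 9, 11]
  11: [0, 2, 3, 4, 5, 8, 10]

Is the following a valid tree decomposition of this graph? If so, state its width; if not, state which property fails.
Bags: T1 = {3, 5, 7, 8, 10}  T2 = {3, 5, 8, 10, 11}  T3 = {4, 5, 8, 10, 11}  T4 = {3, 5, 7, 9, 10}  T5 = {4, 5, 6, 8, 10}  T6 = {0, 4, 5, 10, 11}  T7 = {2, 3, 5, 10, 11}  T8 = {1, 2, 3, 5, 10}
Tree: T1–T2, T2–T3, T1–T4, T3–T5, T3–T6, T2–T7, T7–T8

Yes; width 4.

Checking the three conditions: (i) the bags cover all of {0, 1, 2, 3, 4, 5, 6, 7, 8, 9, 10, 11}; (ii) for each edge, some bag contains both endpoints; (iii) the bags containing any fixed vertex form a subtree. All hold, so the decomposition is valid with width 5 − 1 = 4.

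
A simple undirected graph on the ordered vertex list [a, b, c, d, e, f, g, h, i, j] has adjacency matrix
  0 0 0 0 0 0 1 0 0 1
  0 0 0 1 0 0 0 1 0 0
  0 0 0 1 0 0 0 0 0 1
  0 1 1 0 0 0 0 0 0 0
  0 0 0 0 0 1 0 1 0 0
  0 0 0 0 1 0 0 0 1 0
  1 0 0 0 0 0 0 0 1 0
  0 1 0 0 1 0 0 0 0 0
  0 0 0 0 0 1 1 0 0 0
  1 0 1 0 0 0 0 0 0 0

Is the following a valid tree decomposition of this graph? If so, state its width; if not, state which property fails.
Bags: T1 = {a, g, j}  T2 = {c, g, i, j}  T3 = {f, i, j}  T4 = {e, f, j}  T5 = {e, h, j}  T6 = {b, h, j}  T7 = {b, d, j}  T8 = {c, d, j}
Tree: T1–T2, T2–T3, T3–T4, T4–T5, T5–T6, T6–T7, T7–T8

No — bags containing vertex c are not connected in the tree.

A tree decomposition must satisfy three properties: every vertex lies in some bag; for every edge, both endpoints lie together in some bag; and for every vertex, the bags containing it form a connected subtree. Here bags containing vertex c are not connected in the tree, so the decomposition is invalid.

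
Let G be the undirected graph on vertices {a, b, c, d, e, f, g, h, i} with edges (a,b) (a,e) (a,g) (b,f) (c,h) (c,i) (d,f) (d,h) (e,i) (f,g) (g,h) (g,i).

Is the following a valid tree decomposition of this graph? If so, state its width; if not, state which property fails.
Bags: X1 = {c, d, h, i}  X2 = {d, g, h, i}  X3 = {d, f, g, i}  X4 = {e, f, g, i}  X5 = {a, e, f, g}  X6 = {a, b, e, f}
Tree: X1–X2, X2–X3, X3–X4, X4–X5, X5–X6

Vertex coverage: the bags together contain {a, b, c, d, e, f, g, h, i}, the full vertex set. Edge coverage: each edge of G has both endpoints in at least one bag. Running intersection: for every vertex, the bags containing it form a connected subtree. All three properties hold, so this is a valid tree decomposition of width max|bag| − 1 = 3, and hence tw(G) ≤ 3.

Yes; width 3.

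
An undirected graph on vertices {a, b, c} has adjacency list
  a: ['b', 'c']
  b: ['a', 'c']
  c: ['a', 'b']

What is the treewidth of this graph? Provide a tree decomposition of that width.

With just one bag of size 3, the width is 3 − 1 = 2, so tw(G) ≤ 2. For the lower bound, the 3 vertices {a, b, c} are pairwise adjacent, and any tree decomposition puts a clique entirely inside one bag — forcing width ≥ 2. Therefore the treewidth is 2.

Treewidth 2.
One optimal decomposition is:
Bags: B1 = {a, b, c}
Tree: (single bag)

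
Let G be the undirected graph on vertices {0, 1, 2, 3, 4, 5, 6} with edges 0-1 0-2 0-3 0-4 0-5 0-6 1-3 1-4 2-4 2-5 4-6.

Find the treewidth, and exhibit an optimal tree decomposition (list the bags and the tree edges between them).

Treewidth 2.
One such decomposition:
Bags: B1 = {0, 4, 6}  B2 = {0, 1, 4}  B3 = {0, 1, 3}  B4 = {0, 2, 4}  B5 = {0, 2, 5}
Tree: B1–B2, B2–B3, B2–B4, B4–B5

Each bag holds 3 vertices, so the decomposition has width 2, which upper-bounds the treewidth. Conversely, {0, 1, 3} is a clique of size 3, and the vertices of any clique must share a bag in every tree decomposition; so some bag has ≥ 3 vertices and tw(G) ≥ 2. The upper and lower bounds meet at 2, so that is the treewidth.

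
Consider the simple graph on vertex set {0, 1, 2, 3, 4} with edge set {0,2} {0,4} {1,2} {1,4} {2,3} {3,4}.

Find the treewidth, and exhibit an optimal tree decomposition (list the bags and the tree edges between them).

Treewidth 2.
One such decomposition:
Bags: B1 = {2, 3, 4}  B2 = {0, 2, 4}  B3 = {1, 2, 4}
Tree: B1–B2, B2–B3

Every bag has size at most 3, so the width is 3 − 1 = 2 and tw(G) ≤ 2. Since 3–2–0–4–3 is a cycle in G, G is not acyclic. Forests are exactly the graphs of treewidth ≤ 1, so tw(G) ≥ 2. Hence tw(G) = 2 exactly.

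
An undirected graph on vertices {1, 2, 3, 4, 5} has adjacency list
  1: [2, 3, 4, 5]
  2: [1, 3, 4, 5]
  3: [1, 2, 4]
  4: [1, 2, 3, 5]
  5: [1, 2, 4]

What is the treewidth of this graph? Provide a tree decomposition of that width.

Each bag holds 4 vertices, so the decomposition has width 3, which upper-bounds the treewidth. Conversely, {1, 2, 3, 4} is a clique of size 4, and the vertices of any clique must share a bag in every tree decomposition; so some bag has ≥ 4 vertices and tw(G) ≥ 3. Combining the bounds, tw(G) = 3.

Treewidth 3.
One optimal decomposition is:
Bags: B1 = {1, 2, 3, 4}  B2 = {1, 2, 4, 5}
Tree: B1–B2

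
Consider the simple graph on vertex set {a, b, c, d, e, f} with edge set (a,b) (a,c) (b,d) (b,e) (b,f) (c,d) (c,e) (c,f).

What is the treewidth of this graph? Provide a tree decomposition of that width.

Treewidth 2.
One such decomposition:
Bags: B1 = {b, c, d}  B2 = {b, c, f}  B3 = {a, b, c}  B4 = {b, c, e}
Tree: B1–B2, B2–B3, B3–B4

The largest bag has 3 vertices, giving width 2; this decomposition certifies tw(G) ≤ 2. For the lower bound, G contains the cycle c–d–b–f–c, so G is not a forest; only forests have treewidth ≤ 1, hence tw(G) ≥ 2. Hence tw(G) = 2 exactly.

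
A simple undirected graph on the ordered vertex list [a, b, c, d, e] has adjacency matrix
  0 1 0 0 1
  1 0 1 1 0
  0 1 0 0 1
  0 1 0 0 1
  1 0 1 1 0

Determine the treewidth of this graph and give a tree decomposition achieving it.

Treewidth 2.
One optimal decomposition is:
Bags: B1 = {a, b, e}  B2 = {b, c, e}  B3 = {b, d, e}
Tree: B1–B2, B2–B3

Each bag holds 3 vertices, so the decomposition has width 2, which upper-bounds the treewidth. Since e–a–b–c–e is a cycle in G, G is not acyclic. Forests are exactly the graphs of treewidth ≤ 1, so tw(G) ≥ 2. The upper and lower bounds meet at 2, so that is the treewidth.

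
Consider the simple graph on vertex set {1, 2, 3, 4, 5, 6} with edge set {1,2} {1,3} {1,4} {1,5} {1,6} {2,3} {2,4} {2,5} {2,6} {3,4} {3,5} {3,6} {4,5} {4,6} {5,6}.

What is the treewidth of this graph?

5

A width-5 tree decomposition is:
Bags: B1 = {1, 2, 3, 4, 5, 6}
Tree: (single bag)
A single bag containing all 6 vertices is trivially a valid decomposition of width 5. On the other hand G contains the 6-clique {1, 2, 3, 4, 5, 6}. A clique must lie in a single bag of any decomposition, so no decomposition can have width below 5. Combining the bounds, tw(G) = 5.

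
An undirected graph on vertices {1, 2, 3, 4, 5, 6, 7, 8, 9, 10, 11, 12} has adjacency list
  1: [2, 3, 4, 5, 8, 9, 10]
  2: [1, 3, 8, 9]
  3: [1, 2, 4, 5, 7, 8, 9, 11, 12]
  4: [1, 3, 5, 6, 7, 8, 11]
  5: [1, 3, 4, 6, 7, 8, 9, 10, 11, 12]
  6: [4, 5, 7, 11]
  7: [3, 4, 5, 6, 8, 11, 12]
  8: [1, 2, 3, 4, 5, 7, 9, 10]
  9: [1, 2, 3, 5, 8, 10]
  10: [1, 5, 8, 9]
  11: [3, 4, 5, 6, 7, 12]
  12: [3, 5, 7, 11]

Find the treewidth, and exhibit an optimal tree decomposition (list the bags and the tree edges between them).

Every bag has size at most 5, so the width is 5 − 1 = 4 and tw(G) ≤ 4. For the lower bound, the 5 vertices {1, 2, 3, 8, 9} are pairwise adjacent, and any tree decomposition puts a clique entirely inside one bag — forcing width ≥ 4. Therefore the treewidth is 4.

Treewidth 4.
One such decomposition:
Bags: B1 = {3, 4, 5, 7, 11}  B2 = {3, 4, 5, 7, 8}  B3 = {1, 3, 4, 5, 8}  B4 = {4, 5, 6, 7, 11}  B5 = {1, 3, 5, 8, 9}  B6 = {1, 5, 8, 9, 10}  B7 = {3, 5, 7, 11, 12}  B8 = {1, 2, 3, 8, 9}
Tree: B1–B2, B2–B3, B1–B4, B3–B5, B5–B6, B1–B7, B5–B8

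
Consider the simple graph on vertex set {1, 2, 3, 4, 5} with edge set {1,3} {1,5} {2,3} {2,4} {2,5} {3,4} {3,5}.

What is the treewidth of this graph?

A width-2 tree decomposition is:
Bags: B1 = {2, 3, 5}  B2 = {1, 3, 5}  B3 = {2, 3, 4}
Tree: B1–B2, B1–B3
Every bag has size at most 3, so the width is 3 − 1 = 2 and tw(G) ≤ 2. For the lower bound, the 3 vertices {1, 3, 5} are pairwise adjacent, and any tree decomposition puts a clique entirely inside one bag — forcing width ≥ 2. Hence tw(G) = 2 exactly.

2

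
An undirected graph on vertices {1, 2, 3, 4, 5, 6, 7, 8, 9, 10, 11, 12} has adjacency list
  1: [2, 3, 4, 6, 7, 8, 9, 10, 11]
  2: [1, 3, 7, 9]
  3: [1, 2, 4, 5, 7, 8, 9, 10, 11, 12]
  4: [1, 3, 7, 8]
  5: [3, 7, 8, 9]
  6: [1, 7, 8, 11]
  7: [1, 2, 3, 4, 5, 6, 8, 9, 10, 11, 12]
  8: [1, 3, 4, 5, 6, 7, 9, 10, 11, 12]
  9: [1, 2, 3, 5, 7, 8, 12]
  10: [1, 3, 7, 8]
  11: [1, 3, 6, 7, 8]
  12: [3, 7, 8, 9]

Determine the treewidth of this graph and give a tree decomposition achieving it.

The largest bag has 5 vertices, giving width 4; this decomposition certifies tw(G) ≤ 4. Conversely, {1, 3, 7, 8, 9} is a clique of size 5, and the vertices of any clique must share a bag in every tree decomposition; so some bag has ≥ 5 vertices and tw(G) ≥ 4. Hence tw(G) = 4 exactly.

Treewidth 4.
One such decomposition:
Bags: B1 = {1, 3, 7, 8, 9}  B2 = {1, 3, 7, 8, 10}  B3 = {3, 7, 8, 9, 12}  B4 = {1, 3, 7, 8, 11}  B5 = {3, 5, 7, 8, 9}  B6 = {1, 2, 3, 7, 9}  B7 = {1, 3, 4, 7, 8}  B8 = {1, 6, 7, 8, 11}
Tree: B1–B2, B1–B3, B1–B4, B1–B5, B1–B6, B1–B7, B4–B8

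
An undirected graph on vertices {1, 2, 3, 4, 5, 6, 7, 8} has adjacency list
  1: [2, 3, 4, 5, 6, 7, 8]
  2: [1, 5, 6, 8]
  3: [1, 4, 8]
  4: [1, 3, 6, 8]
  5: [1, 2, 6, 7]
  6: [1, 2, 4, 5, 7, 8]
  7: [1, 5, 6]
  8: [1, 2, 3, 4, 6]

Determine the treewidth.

A width-3 tree decomposition is:
Bags: B1 = {1, 4, 6, 8}  B2 = {1, 2, 6, 8}  B3 = {1, 2, 5, 6}  B4 = {1, 5, 6, 7}  B5 = {1, 3, 4, 8}
Tree: B1–B2, B2–B3, B3–B4, B1–B5
Each bag holds 4 vertices, so the decomposition has width 3, which upper-bounds the treewidth. Conversely, {1, 3, 4, 8} is a clique of size 4, and the vertices of any clique must share a bag in every tree decomposition; so some bag has ≥ 4 vertices and tw(G) ≥ 3. Combining the bounds, tw(G) = 3.

3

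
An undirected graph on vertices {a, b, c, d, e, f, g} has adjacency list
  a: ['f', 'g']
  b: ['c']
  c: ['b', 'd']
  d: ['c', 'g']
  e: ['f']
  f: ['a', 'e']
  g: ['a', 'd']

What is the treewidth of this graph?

1

A width-1 tree decomposition is:
Bags: B1 = {e, f}  B2 = {a, f}  B3 = {a, g}  B4 = {d, g}  B5 = {c, d}  B6 = {b, c}
Tree: B1–B2, B2–B3, B3–B4, B4–B5, B5–B6
Every bag has size at most 2, so the width is 2 − 1 = 1 and tw(G) ≤ 1. G has an edge, so its treewidth is at least 1. Therefore the treewidth is 1.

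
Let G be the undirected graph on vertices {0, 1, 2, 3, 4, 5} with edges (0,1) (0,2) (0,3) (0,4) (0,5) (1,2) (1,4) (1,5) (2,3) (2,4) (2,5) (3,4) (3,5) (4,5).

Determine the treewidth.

4

A width-4 tree decomposition is:
Bags: B1 = {0, 2, 3, 4, 5}  B2 = {0, 1, 2, 4, 5}
Tree: B1–B2
The largest bag has 5 vertices, giving width 4; this decomposition certifies tw(G) ≤ 4. On the other hand G contains the 5-clique {0, 1, 2, 4, 5}. A clique must lie in a single bag of any decomposition, so no decomposition can have width below 4. The upper and lower bounds meet at 4, so that is the treewidth.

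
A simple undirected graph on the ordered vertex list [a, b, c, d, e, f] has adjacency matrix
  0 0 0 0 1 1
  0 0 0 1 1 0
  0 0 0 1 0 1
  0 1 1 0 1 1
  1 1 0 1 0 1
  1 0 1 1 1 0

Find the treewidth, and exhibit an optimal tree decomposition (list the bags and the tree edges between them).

Treewidth 2.
Bags: B1 = {b, d, e}  B2 = {d, e, f}  B3 = {a, e, f}  B4 = {c, d, f}
Tree: B1–B2, B2–B3, B2–B4

The largest bag has 3 vertices, giving width 2; this decomposition certifies tw(G) ≤ 2. On the other hand G contains the 3-clique {d, e, f}. A clique must lie in a single bag of any decomposition, so no decomposition can have width below 2. Combining the bounds, tw(G) = 2.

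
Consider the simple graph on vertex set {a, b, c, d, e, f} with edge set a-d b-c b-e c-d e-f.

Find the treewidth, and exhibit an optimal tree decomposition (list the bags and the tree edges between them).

Treewidth 1.
One such decomposition:
Bags: B1 = {a, d}  B2 = {c, d}  B3 = {b, c}  B4 = {b, e}  B5 = {e, f}
Tree: B1–B2, B2–B3, B3–B4, B4–B5

The largest bag has 2 vertices, giving width 1; this decomposition certifies tw(G) ≤ 1. Since G has at least one edge (e.g. a–d), it is not an edgeless graph, so tw(G) ≥ 1. The upper and lower bounds meet at 1, so that is the treewidth.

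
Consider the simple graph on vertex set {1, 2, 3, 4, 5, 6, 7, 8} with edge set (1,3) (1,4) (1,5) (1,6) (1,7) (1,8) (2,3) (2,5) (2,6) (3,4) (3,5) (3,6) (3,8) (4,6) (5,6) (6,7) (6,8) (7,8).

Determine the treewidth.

A width-3 tree decomposition is:
Bags: B1 = {1, 3, 6, 8}  B2 = {1, 3, 5, 6}  B3 = {2, 3, 5, 6}  B4 = {1, 6, 7, 8}  B5 = {1, 3, 4, 6}
Tree: B1–B2, B2–B3, B1–B4, B1–B5
Every bag has size at most 4, so the width is 4 − 1 = 3 and tw(G) ≤ 3. For the lower bound, the 4 vertices {1, 3, 6, 8} are pairwise adjacent, and any tree decomposition puts a clique entirely inside one bag — forcing width ≥ 3. Therefore the treewidth is 3.

3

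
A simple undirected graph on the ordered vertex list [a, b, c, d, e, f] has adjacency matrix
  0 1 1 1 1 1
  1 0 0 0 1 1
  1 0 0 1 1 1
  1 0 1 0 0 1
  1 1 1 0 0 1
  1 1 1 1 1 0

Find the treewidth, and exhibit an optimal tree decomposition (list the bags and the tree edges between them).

Treewidth 3.
Bags: B1 = {a, c, d, f}  B2 = {a, c, e, f}  B3 = {a, b, e, f}
Tree: B1–B2, B2–B3

The largest bag has 4 vertices, giving width 3; this decomposition certifies tw(G) ≤ 3. For the lower bound, the 4 vertices {a, c, d, f} are pairwise adjacent, and any tree decomposition puts a clique entirely inside one bag — forcing width ≥ 3. Combining the bounds, tw(G) = 3.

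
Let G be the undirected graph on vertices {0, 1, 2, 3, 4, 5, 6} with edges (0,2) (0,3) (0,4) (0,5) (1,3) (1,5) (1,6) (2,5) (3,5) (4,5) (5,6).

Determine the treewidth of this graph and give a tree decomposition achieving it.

Each bag holds 3 vertices, so the decomposition has width 2, which upper-bounds the treewidth. Conversely, {0, 2, 5} is a clique of size 3, and the vertices of any clique must share a bag in every tree decomposition; so some bag has ≥ 3 vertices and tw(G) ≥ 2. Therefore the treewidth is 2.

Treewidth 2.
One optimal decomposition is:
Bags: B1 = {1, 3, 5}  B2 = {0, 3, 5}  B3 = {0, 2, 5}  B4 = {0, 4, 5}  B5 = {1, 5, 6}
Tree: B1–B2, B2–B3, B3–B4, B1–B5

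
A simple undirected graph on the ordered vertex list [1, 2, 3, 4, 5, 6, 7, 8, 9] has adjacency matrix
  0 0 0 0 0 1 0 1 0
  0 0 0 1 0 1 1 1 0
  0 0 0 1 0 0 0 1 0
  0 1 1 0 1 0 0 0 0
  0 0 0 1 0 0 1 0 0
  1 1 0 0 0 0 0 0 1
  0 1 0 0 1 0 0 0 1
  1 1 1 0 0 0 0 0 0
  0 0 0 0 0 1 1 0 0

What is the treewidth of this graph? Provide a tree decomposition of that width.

Treewidth 3.
Bags: B1 = {1, 6, 7, 9}  B2 = {1, 2, 6, 7}  B3 = {1, 2, 7, 8}  B4 = {2, 5, 7, 8}  B5 = {2, 4, 5, 8}  B6 = {3, 4, 5, 8}
Tree: B1–B2, B2–B3, B3–B4, B4–B5, B5–B6

Every bag has size at most 4, so the width is 4 − 1 = 3 and tw(G) ≤ 3. For the lower bound: the 4 vertex sets {1,6,9}, {7}, {2}, {3,4,5,8} are disjoint, each induces a connected subgraph, and every pair is joined by at least one edge of G. Contracting each set to a single vertex therefore yields K_{4} as a minor, and since treewidth is minor-monotone, tw(G) ≥ tw(K_{4}) = 3. Hence tw(G) = 3 exactly.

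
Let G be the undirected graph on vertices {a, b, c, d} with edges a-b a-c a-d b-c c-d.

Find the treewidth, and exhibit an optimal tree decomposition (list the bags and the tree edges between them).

The largest bag has 3 vertices, giving width 2; this decomposition certifies tw(G) ≤ 2. On the other hand G contains the 3-clique {a, c, d}. A clique must lie in a single bag of any decomposition, so no decomposition can have width below 2. Therefore the treewidth is 2.

Treewidth 2.
One such decomposition:
Bags: B1 = {a, b, c}  B2 = {a, c, d}
Tree: B1–B2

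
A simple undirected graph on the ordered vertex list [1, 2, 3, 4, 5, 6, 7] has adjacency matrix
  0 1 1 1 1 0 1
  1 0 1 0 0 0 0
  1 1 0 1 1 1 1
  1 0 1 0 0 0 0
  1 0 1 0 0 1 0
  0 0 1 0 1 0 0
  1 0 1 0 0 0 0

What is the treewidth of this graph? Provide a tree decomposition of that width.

Treewidth 2.
Bags: B1 = {1, 3, 5}  B2 = {1, 2, 3}  B3 = {1, 3, 4}  B4 = {3, 5, 6}  B5 = {1, 3, 7}
Tree: B1–B2, B1–B3, B1–B4, B3–B5

The largest bag has 3 vertices, giving width 2; this decomposition certifies tw(G) ≤ 2. On the other hand G contains the 3-clique {1, 2, 3}. A clique must lie in a single bag of any decomposition, so no decomposition can have width below 2. The upper and lower bounds meet at 2, so that is the treewidth.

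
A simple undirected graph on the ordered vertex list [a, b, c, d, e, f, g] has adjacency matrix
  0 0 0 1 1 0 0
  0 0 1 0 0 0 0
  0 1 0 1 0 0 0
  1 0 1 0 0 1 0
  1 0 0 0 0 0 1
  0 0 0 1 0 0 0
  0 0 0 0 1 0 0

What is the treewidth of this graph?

A width-1 tree decomposition is:
Bags: B1 = {a, d}  B2 = {a, e}  B3 = {d, f}  B4 = {e, g}  B5 = {c, d}  B6 = {b, c}
Tree: B1–B2, B1–B3, B2–B4, B3–B5, B5–B6
Every bag has size at most 2, so the width is 2 − 1 = 1 and tw(G) ≤ 1. Any graph with an edge has treewidth ≥ 1, and G has the edge d–a. Therefore the treewidth is 1.

1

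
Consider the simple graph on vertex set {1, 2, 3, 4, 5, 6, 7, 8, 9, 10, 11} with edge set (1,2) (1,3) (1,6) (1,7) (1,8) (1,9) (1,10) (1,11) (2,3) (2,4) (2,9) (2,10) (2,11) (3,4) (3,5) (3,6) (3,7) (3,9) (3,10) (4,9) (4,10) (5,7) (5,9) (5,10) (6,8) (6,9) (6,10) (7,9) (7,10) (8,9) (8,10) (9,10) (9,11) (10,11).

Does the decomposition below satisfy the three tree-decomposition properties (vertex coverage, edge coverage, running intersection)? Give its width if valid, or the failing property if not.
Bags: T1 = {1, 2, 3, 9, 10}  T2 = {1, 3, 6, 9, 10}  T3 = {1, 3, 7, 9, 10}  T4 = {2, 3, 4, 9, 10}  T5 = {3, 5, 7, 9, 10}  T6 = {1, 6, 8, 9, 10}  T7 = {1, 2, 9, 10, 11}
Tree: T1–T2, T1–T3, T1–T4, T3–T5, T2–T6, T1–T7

Yes; width 4.

Checking the three conditions: (i) the bags cover all of {1, 2, 3, 4, 5, 6, 7, 8, 9, 10, 11}; (ii) for each edge, some bag contains both endpoints; (iii) the bags containing any fixed vertex form a subtree. All hold, so the decomposition is valid with width 5 − 1 = 4.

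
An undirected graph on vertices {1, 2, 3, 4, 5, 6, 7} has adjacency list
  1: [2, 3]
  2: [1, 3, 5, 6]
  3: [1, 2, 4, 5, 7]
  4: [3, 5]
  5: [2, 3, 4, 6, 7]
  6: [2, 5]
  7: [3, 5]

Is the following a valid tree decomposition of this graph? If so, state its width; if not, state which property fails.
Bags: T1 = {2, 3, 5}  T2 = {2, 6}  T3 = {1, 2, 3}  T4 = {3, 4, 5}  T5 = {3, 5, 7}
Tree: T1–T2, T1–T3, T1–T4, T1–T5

No — edge (5,6) lies in no bag.

A tree decomposition must satisfy three properties: every vertex lies in some bag; for every edge, both endpoints lie together in some bag; and for every vertex, the bags containing it form a connected subtree. Here edge (5,6) lies in no bag, so the decomposition is invalid.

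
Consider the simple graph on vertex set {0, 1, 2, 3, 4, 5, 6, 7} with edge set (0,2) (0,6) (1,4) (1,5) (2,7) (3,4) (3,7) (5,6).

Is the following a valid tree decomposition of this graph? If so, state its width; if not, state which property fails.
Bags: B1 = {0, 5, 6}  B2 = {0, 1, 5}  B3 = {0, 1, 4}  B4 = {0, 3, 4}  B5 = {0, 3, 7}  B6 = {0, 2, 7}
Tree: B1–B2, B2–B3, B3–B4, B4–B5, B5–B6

Yes; width 2.

Checking the three conditions: (i) the bags cover all of {0, 1, 2, 3, 4, 5, 6, 7}; (ii) for each edge, some bag contains both endpoints; (iii) the bags containing any fixed vertex form a subtree. All hold, so the decomposition is valid with width 3 − 1 = 2.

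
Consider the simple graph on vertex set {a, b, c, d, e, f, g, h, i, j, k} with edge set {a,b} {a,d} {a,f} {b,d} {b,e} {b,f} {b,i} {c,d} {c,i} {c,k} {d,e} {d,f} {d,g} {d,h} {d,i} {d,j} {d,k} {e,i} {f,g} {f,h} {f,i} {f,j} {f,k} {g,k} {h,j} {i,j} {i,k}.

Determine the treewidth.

3

A width-3 tree decomposition is:
Bags: B1 = {c, d, i, k}  B2 = {d, f, i, k}  B3 = {b, d, f, i}  B4 = {a, b, d, f}  B5 = {b, d, e, i}  B6 = {d, f, i, j}  B7 = {d, f, g, k}  B8 = {d, f, h, j}
Tree: B1–B2, B2–B3, B3–B4, B3–B5, B3–B6, B2–B7, B6–B8
Each bag holds 4 vertices, so the decomposition has width 3, which upper-bounds the treewidth. For the lower bound, the 4 vertices {b, d, e, i} are pairwise adjacent, and any tree decomposition puts a clique entirely inside one bag — forcing width ≥ 3. Hence tw(G) = 3 exactly.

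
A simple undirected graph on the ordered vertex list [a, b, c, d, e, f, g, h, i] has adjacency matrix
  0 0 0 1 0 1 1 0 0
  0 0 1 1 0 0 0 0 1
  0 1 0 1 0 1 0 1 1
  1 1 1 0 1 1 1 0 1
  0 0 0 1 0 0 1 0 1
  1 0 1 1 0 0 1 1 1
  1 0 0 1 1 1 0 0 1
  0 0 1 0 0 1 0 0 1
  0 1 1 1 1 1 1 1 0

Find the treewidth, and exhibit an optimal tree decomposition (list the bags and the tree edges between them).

Every bag has size at most 4, so the width is 4 − 1 = 3 and tw(G) ≤ 3. Conversely, {a, d, f, g} is a clique of size 4, and the vertices of any clique must share a bag in every tree decomposition; so some bag has ≥ 4 vertices and tw(G) ≥ 3. Hence tw(G) = 3 exactly.

Treewidth 3.
One optimal decomposition is:
Bags: B1 = {d, e, g, i}  B2 = {d, f, g, i}  B3 = {c, d, f, i}  B4 = {b, c, d, i}  B5 = {a, d, f, g}  B6 = {c, f, h, i}
Tree: B1–B2, B2–B3, B3–B4, B2–B5, B3–B6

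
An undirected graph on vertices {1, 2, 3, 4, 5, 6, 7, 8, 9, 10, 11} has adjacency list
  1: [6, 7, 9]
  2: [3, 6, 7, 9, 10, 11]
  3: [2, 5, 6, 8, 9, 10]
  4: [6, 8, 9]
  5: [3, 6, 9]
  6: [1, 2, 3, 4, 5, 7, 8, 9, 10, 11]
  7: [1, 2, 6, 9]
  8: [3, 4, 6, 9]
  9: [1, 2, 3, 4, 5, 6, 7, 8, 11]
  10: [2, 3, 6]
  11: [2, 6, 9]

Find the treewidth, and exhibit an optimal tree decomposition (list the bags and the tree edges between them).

Every bag has size at most 4, so the width is 4 − 1 = 3 and tw(G) ≤ 3. On the other hand G contains the 4-clique {1, 6, 7, 9}. A clique must lie in a single bag of any decomposition, so no decomposition can have width below 3. Combining the bounds, tw(G) = 3.

Treewidth 3.
One optimal decomposition is:
Bags: B1 = {2, 3, 6, 9}  B2 = {2, 6, 9, 11}  B3 = {3, 6, 8, 9}  B4 = {2, 3, 6, 10}  B5 = {2, 6, 7, 9}  B6 = {1, 6, 7, 9}  B7 = {4, 6, 8, 9}  B8 = {3, 5, 6, 9}
Tree: B1–B2, B1–B3, B1–B4, B2–B5, B5–B6, B3–B7, B1–B8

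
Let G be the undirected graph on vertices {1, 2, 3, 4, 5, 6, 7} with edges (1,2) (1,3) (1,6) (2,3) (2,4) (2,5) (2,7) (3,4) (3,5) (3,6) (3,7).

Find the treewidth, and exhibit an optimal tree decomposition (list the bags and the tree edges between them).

Treewidth 2.
Bags: B1 = {2, 3, 5}  B2 = {2, 3, 4}  B3 = {1, 2, 3}  B4 = {1, 3, 6}  B5 = {2, 3, 7}
Tree: B1–B2, B2–B3, B3–B4, B3–B5

Every bag has size at most 3, so the width is 3 − 1 = 2 and tw(G) ≤ 2. For the lower bound, the 3 vertices {1, 2, 3} are pairwise adjacent, and any tree decomposition puts a clique entirely inside one bag — forcing width ≥ 2. Combining the bounds, tw(G) = 2.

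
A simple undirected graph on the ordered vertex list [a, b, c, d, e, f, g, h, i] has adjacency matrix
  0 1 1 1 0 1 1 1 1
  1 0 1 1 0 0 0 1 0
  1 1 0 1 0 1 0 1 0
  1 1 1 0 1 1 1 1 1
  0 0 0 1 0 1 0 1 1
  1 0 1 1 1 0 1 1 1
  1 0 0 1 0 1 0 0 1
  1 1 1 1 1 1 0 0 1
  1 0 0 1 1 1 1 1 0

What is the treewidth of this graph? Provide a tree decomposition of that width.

The largest bag has 5 vertices, giving width 4; this decomposition certifies tw(G) ≤ 4. Conversely, {a, d, f, g, i} is a clique of size 5, and the vertices of any clique must share a bag in every tree decomposition; so some bag has ≥ 5 vertices and tw(G) ≥ 4. Hence tw(G) = 4 exactly.

Treewidth 4.
Bags: B1 = {a, d, f, h, i}  B2 = {a, d, f, g, i}  B3 = {a, c, d, f, h}  B4 = {a, b, c, d, h}  B5 = {d, e, f, h, i}
Tree: B1–B2, B1–B3, B3–B4, B1–B5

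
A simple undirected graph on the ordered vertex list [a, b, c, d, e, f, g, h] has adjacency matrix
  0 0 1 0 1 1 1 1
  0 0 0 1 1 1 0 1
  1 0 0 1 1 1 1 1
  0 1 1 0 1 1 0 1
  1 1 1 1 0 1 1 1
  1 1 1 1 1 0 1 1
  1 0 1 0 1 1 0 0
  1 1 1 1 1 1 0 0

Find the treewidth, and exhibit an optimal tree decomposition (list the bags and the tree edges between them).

Each bag holds 5 vertices, so the decomposition has width 4, which upper-bounds the treewidth. Conversely, {a, c, e, f, g} is a clique of size 5, and the vertices of any clique must share a bag in every tree decomposition; so some bag has ≥ 5 vertices and tw(G) ≥ 4. Combining the bounds, tw(G) = 4.

Treewidth 4.
One optimal decomposition is:
Bags: B1 = {a, c, e, f, h}  B2 = {a, c, e, f, g}  B3 = {c, d, e, f, h}  B4 = {b, d, e, f, h}
Tree: B1–B2, B1–B3, B3–B4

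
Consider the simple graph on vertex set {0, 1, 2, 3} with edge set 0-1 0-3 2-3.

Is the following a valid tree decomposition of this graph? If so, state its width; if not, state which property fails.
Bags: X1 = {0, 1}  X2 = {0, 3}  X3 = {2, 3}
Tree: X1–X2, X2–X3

Vertex coverage: the bags together contain {0, 1, 2, 3}, the full vertex set. Edge coverage: each edge of G has both endpoints in at least one bag. Running intersection: for every vertex, the bags containing it form a connected subtree. All three properties hold, so this is a valid tree decomposition of width max|bag| − 1 = 1, and hence tw(G) ≤ 1.

Yes; width 1.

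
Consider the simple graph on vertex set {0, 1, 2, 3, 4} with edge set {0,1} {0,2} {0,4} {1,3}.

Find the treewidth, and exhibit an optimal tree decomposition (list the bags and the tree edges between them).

Every bag has size at most 2, so the width is 2 − 1 = 1 and tw(G) ≤ 1. Any graph with an edge has treewidth ≥ 1, and G has the edge 0–4. The upper and lower bounds meet at 1, so that is the treewidth.

Treewidth 1.
One such decomposition:
Bags: B1 = {0, 4}  B2 = {0, 2}  B3 = {0, 1}  B4 = {1, 3}
Tree: B1–B2, B2–B3, B3–B4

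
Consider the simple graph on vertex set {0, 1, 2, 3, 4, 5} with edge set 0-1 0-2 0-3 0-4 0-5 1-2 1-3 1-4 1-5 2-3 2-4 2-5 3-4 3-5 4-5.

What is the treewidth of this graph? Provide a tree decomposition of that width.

Treewidth 5.
One such decomposition:
Bags: B1 = {0, 1, 2, 3, 4, 5}
Tree: (single bag)

With just one bag of size 6, the width is 6 − 1 = 5, so tw(G) ≤ 5. For the lower bound, the 6 vertices {0, 1, 2, 3, 4, 5} are pairwise adjacent, and any tree decomposition puts a clique entirely inside one bag — forcing width ≥ 5. The upper and lower bounds meet at 5, so that is the treewidth.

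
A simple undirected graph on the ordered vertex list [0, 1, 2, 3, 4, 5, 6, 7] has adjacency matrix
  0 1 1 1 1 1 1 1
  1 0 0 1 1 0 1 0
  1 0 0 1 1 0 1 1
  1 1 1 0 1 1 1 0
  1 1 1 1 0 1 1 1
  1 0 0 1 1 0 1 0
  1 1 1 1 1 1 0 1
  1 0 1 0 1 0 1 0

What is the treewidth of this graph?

4

A width-4 tree decomposition is:
Bags: B1 = {0, 3, 4, 5, 6}  B2 = {0, 2, 3, 4, 6}  B3 = {0, 2, 4, 6, 7}  B4 = {0, 1, 3, 4, 6}
Tree: B1–B2, B2–B3, B1–B4
The largest bag has 5 vertices, giving width 4; this decomposition certifies tw(G) ≤ 4. On the other hand G contains the 5-clique {0, 1, 3, 4, 6}. A clique must lie in a single bag of any decomposition, so no decomposition can have width below 4. The upper and lower bounds meet at 4, so that is the treewidth.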